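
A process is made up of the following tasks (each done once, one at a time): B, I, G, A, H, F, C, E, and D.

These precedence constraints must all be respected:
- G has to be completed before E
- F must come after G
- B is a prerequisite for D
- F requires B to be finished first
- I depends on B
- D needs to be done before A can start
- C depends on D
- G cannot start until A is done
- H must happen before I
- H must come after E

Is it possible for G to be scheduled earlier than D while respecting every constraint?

There is a dependency chain D → A → G, so G always comes after D.
So no valid ordering can have G before D.

No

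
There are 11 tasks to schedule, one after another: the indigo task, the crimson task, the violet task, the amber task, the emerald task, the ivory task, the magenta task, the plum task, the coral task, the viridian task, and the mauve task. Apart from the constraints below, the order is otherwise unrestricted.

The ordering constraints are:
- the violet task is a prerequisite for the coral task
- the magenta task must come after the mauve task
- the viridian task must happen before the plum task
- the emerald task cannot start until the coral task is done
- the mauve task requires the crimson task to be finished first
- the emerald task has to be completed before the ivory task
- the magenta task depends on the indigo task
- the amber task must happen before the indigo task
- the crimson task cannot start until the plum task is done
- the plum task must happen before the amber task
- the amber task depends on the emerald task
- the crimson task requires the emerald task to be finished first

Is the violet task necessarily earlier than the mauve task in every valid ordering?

Yes

Following the dependencies: the violet task → the coral task → the emerald task → the crimson task → the mauve task.
That forces the violet task before the mauve task in every valid schedule.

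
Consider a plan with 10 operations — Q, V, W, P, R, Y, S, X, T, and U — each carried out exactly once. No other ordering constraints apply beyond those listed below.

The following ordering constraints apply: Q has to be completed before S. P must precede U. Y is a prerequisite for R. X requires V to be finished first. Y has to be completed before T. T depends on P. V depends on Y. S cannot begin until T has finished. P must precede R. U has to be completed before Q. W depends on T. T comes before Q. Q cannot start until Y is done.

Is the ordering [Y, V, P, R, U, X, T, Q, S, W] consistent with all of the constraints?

Yes

Going through the constraints one by one, each required predecessor appears earlier in the sequence than its dependent — e.g. Y (position 1) is before Q (position 8), as required.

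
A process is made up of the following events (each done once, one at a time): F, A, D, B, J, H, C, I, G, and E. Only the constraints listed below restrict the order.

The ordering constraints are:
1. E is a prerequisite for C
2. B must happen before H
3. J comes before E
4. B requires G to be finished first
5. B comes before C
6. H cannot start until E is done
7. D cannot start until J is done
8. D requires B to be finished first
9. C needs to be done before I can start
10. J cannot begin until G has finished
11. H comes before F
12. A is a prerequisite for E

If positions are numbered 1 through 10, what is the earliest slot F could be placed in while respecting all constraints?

7

The events that are forced before F, directly or transitively, are A, B, J, H, G, E. That's 6 events.
So at minimum 6 events come before F, putting F no earlier than position 7. That position is achievable by scheduling exactly those predecessors first.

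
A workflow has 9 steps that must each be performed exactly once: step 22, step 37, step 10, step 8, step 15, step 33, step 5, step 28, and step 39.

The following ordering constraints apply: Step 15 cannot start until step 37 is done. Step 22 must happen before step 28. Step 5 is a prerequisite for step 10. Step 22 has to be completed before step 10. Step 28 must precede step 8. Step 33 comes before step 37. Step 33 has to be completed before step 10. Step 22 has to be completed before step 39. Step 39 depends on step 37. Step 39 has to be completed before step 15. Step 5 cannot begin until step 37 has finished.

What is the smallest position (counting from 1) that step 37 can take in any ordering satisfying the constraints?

2

Working backwards through the constraints from step 37, its only required predecessor is step 33.
So at minimum 1 step comes before step 37, putting step 37 no earlier than position 2. That position is achievable by scheduling exactly that predecessor first.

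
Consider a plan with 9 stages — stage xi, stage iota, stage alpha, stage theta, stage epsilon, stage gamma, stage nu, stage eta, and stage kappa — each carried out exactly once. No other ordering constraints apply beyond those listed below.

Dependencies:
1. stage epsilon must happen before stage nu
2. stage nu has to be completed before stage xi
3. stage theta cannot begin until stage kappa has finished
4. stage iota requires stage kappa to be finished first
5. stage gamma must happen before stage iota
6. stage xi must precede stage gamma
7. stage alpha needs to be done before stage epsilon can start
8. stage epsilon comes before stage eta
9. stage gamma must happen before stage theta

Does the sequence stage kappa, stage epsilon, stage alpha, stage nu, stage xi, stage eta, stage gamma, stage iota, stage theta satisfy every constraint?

Here stage alpha comes after stage epsilon.
That contradicts the constraint that stage alpha must precede stage epsilon.

No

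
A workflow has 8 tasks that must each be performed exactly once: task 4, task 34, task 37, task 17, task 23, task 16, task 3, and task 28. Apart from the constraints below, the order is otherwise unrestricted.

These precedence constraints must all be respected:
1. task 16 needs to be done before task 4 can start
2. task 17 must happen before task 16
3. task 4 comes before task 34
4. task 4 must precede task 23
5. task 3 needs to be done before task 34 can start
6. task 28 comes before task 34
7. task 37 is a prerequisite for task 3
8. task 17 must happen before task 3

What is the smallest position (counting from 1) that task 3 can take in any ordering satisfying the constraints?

Working backwards through the constraints from task 3, its full set of required predecessors is task 37, task 17 — 2 of them.
So at minimum 2 tasks come before task 3, putting task 3 no earlier than position 3. That position is achievable by scheduling exactly those predecessors first.

3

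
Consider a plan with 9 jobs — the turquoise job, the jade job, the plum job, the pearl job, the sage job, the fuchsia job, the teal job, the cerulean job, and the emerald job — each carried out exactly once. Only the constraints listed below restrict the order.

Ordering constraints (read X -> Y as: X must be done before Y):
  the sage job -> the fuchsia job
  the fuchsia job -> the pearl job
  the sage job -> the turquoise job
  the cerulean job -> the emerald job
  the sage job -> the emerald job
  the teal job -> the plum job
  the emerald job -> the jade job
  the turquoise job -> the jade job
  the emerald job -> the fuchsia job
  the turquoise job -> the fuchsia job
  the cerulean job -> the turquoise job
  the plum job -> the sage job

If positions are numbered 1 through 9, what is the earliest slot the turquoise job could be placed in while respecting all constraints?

5

The jobs that are forced before the turquoise job, directly or transitively, are the plum job, the sage job, the teal job, the cerulean job. That's 4 jobs.
So at minimum 4 jobs come before the turquoise job, putting the turquoise job no earlier than position 5. That position is achievable by scheduling exactly those predecessors first.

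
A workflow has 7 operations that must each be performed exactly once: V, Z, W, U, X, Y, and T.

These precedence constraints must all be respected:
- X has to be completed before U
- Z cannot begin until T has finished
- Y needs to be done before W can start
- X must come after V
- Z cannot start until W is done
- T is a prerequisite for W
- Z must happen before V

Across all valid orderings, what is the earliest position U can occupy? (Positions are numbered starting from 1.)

Every operation that must precede U has to come before it. Tracing all chains that end at U, those operations are: V, Z, W, X, Y, T — 6 in total.
With 6 mandatory predecessors, the earliest U can sit is position 6+1 = 7, and placing just those 6 first achieves it.

7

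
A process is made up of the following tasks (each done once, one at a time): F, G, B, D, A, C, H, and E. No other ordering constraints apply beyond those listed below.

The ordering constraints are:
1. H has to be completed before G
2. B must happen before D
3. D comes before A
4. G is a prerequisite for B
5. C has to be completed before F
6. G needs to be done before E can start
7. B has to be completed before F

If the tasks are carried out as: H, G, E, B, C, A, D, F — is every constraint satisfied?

No

The sequence places A ahead of D.
That contradicts the constraint that D must precede A.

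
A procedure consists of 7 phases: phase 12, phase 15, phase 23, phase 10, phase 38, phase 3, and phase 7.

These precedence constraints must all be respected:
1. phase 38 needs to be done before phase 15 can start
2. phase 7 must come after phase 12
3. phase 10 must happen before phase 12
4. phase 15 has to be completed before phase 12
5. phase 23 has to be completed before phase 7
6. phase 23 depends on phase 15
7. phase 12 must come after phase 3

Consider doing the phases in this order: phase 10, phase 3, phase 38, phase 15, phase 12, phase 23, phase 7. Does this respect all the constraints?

Going through the constraints one by one, each required predecessor appears earlier in the sequence than its dependent — e.g. phase 10 (position 1) is before phase 12 (position 5), as required.

Yes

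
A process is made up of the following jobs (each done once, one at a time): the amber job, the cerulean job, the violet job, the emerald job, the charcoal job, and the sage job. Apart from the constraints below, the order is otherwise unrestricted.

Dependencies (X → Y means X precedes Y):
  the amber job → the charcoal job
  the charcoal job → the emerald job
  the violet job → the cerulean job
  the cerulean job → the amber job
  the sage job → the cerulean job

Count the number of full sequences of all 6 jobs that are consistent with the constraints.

2 jobs have no prerequisites (the violet job, the sage job), so any of them could come first.
Counting all ways to extend the partial order to a total order gives 2.

2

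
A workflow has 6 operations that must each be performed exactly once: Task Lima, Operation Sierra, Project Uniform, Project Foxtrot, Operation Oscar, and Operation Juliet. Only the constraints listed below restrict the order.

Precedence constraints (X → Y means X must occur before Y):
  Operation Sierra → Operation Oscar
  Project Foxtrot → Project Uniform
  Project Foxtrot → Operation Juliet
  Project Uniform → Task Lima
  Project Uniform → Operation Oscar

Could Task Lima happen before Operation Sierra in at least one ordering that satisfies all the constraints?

Yes

Nothing in the constraints forces Operation Sierra before Task Lima — there is no chain from Operation Sierra to Task Lima.
That means at least one valid schedule has Task Lima before Operation Sierra.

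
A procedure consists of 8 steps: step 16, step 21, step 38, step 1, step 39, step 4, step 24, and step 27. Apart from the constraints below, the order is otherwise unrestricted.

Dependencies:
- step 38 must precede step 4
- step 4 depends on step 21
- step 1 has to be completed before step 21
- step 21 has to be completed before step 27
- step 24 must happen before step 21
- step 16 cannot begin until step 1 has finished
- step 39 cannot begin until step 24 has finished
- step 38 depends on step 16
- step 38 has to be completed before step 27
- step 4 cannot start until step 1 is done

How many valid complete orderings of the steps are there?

106

The steps with no prerequisites are step 1, step 24; any of them can be placed first.
Enumerating by repeatedly choosing an available step (one whose prerequisites are all placed) gives 106 distinct complete orderings.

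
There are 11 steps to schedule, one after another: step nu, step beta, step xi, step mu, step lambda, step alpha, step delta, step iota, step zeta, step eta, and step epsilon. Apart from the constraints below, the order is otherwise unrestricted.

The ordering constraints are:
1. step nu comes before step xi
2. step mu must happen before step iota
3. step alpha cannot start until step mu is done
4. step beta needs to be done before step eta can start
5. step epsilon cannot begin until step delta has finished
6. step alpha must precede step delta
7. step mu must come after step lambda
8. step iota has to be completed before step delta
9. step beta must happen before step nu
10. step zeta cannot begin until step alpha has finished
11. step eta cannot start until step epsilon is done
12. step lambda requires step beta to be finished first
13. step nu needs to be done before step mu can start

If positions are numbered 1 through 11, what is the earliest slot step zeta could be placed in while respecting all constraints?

The steps that are forced before step zeta, directly or transitively, are step nu, step beta, step mu, step lambda, step alpha. That's 5 steps.
So at minimum 5 steps come before step zeta, putting step zeta no earlier than position 6. That position is achievable by scheduling exactly those predecessors first.

6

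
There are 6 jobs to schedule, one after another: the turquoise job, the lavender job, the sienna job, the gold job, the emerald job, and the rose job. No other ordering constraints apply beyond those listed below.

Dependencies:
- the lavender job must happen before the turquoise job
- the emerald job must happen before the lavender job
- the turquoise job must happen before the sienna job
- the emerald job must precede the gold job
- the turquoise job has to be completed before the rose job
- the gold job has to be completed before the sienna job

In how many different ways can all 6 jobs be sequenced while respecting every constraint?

The emerald job is the only job with nothing required before it, so every ordering starts there.
Systematically extending each partial ordering one job at a time and counting, there are 7 complete orderings.

7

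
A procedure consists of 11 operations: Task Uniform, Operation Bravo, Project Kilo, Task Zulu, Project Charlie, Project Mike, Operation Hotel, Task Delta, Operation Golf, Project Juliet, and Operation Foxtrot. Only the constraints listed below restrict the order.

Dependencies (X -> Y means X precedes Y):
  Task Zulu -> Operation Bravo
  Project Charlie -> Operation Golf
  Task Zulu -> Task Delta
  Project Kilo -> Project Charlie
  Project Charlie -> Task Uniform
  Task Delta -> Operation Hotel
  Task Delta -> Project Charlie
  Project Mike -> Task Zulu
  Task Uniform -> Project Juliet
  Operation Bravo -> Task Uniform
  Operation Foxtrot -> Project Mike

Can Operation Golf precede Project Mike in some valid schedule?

No

There is a dependency chain Project Mike → Task Zulu → Task Delta → Project Charlie → Operation Golf, so Operation Golf always comes after Project Mike.
Hence Operation Golf can never be scheduled before Project Mike.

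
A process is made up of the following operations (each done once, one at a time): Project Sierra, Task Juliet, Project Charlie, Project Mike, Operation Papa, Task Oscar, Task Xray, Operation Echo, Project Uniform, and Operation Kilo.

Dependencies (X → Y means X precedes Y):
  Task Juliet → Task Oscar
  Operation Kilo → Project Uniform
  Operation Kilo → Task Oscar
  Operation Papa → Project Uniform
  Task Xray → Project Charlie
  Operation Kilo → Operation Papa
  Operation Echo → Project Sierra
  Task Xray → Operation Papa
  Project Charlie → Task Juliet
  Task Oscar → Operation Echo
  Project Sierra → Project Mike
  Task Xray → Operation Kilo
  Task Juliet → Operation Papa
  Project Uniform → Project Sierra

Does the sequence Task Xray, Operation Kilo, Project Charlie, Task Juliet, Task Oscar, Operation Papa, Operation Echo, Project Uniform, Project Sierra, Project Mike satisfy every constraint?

Yes

Going through the constraints one by one, each required predecessor appears earlier in the sequence than its dependent — e.g. Operation Kilo (position 2) is before Project Uniform (position 8), as required.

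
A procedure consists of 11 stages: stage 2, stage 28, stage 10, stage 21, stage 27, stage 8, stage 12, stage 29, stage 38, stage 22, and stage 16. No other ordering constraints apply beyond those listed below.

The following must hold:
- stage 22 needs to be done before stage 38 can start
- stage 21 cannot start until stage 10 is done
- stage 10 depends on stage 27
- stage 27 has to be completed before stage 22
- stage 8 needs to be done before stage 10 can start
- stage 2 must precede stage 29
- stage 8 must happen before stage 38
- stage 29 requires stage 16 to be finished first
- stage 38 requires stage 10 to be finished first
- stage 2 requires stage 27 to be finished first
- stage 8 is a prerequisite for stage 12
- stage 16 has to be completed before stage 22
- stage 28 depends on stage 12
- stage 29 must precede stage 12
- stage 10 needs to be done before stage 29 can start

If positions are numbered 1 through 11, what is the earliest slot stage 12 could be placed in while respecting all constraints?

7

Every stage that must precede stage 12 has to come before it. Tracing all chains that end at stage 12, those stages are: stage 2, stage 10, stage 27, stage 8, stage 29, stage 16 — 6 in total.
With 6 mandatory predecessors, the earliest stage 12 can sit is position 6+1 = 7, and placing just those 6 first achieves it.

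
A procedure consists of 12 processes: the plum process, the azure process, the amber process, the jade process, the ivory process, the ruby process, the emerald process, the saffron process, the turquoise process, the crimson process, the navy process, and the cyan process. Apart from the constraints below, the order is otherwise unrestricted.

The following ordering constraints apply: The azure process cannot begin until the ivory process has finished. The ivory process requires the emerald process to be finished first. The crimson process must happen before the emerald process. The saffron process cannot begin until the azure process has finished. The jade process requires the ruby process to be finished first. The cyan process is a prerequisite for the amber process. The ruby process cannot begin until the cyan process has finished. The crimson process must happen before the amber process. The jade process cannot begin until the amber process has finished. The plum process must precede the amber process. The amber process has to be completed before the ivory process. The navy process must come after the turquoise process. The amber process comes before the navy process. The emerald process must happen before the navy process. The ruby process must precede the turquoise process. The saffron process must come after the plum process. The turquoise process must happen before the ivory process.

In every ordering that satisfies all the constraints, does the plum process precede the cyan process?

No chain of constraints connects the plum process to the cyan process in either direction.
So the plum process can come before the cyan process or after — it is not forced.

No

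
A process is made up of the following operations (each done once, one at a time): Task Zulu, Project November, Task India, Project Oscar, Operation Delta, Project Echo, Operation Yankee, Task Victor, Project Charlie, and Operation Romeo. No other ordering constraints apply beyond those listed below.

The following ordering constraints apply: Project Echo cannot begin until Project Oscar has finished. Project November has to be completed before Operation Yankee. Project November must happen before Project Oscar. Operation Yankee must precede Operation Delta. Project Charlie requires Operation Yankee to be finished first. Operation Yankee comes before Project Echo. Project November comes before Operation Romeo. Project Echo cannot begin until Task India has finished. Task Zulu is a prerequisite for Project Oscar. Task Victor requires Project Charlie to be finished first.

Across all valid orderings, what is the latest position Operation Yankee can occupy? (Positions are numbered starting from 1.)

6

The operations that are forced after Operation Yankee, directly or by a chain of constraints, are Operation Delta, Project Echo, Task Victor, Project Charlie. That's 4 operations.
So at least 4 operations follow Operation Yankee, putting Operation Yankee no later than position 6. That position is achievable by scheduling everything else first.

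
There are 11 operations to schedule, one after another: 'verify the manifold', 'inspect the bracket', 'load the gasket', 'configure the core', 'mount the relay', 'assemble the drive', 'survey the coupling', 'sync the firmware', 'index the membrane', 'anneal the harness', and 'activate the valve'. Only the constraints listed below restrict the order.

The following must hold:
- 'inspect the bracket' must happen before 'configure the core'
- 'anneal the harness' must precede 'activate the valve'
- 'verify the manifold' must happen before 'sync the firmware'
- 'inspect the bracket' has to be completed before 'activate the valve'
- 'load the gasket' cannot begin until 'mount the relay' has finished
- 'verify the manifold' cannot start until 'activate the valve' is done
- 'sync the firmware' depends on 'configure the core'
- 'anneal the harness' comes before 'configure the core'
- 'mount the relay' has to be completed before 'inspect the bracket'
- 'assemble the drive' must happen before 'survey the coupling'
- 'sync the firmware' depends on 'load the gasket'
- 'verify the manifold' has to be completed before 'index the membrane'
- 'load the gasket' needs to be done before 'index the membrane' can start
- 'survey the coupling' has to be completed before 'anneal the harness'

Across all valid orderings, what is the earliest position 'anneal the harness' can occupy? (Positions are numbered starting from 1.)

Working backwards through the constraints from 'anneal the harness', its full set of required predecessors is 'assemble the drive', 'survey the coupling' — 2 of them.
With 2 mandatory predecessors, the earliest 'anneal the harness' can sit is position 2+1 = 3, and placing just those 2 first achieves it.

3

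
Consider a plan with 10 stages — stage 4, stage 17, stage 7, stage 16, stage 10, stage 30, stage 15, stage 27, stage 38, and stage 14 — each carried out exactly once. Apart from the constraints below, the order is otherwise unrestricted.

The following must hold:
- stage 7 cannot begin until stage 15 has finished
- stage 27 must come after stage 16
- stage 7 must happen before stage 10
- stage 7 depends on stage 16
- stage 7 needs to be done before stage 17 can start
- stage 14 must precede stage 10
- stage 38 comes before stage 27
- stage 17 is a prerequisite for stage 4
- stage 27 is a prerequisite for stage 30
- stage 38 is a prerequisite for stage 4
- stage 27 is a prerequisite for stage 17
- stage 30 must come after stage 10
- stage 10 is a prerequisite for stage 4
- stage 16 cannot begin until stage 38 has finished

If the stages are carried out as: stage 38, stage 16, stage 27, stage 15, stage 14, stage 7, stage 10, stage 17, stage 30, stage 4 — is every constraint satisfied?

Yes

Every stated constraint is respected: stage 38 sits at position 1, ahead of stage 4 at position 10, and each of the other listed pairs likewise has the predecessor earlier in the sequence.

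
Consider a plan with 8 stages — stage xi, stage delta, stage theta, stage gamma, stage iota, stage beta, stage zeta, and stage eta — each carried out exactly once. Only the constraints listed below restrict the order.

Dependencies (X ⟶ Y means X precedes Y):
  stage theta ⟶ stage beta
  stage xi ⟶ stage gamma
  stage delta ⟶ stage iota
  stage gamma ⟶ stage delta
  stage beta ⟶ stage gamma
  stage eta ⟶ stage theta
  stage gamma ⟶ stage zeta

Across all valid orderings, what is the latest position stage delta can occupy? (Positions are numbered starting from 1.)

The only stage forced after stage delta (directly or by a chain) is stage iota.
So at least 1 stage follows stage delta, putting stage delta no later than position 7. That position is achievable by scheduling everything else first.

7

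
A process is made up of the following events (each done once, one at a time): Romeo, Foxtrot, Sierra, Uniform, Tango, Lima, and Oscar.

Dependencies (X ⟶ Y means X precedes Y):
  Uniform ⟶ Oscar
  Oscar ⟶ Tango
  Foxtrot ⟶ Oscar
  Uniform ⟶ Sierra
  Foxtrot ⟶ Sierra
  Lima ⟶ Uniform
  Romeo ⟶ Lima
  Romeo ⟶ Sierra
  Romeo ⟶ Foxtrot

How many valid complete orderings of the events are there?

9

Only Romeo has no prerequisites, so it must go first.
Enumerating by repeatedly choosing an available event (one whose prerequisites are all placed) gives 9 distinct complete orderings.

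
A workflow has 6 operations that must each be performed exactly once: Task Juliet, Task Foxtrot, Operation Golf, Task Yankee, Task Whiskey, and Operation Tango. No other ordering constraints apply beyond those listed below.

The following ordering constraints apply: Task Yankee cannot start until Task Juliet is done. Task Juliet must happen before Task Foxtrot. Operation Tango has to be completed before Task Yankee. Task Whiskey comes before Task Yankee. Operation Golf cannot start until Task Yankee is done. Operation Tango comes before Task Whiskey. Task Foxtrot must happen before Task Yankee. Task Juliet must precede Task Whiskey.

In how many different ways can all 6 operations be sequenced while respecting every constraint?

The operations with no prerequisites are Task Juliet, Operation Tango; any of them can be placed first.
Systematically extending each partial ordering one operation at a time and counting, there are 5 complete orderings.

5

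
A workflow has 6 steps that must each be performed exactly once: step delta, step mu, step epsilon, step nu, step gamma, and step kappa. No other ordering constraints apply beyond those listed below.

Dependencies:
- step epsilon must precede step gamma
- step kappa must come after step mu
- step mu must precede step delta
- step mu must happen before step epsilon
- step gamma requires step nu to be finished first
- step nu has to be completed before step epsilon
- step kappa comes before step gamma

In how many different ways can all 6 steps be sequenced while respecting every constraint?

The steps with no prerequisites are step mu, step nu; any of them can be placed first.
Systematically extending each partial ordering one step at a time and counting, there are 23 complete orderings.

23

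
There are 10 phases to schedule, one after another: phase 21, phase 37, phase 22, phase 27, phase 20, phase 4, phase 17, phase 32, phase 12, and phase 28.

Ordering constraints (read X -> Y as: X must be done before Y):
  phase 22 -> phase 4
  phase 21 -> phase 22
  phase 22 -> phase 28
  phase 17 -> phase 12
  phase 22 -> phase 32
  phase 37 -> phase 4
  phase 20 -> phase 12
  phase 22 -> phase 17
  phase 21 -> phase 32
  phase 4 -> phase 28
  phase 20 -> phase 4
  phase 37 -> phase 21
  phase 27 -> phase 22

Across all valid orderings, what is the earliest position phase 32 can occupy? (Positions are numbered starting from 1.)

5

The phases that are forced before phase 32, directly or transitively, are phase 21, phase 37, phase 22, phase 27. That's 4 phases.
So at minimum 4 phases come before phase 32, putting phase 32 no earlier than position 5. That position is achievable by scheduling exactly those predecessors first.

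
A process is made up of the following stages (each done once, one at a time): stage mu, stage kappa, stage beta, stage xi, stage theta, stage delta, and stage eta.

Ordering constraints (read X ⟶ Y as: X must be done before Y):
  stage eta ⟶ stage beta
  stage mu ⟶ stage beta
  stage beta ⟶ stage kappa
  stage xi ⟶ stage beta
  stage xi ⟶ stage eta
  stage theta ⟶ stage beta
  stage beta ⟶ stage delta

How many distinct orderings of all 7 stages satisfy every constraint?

24

3 stages have no prerequisites (stage mu, stage xi, stage theta), so any of them could come first.
Systematically extending each partial ordering one stage at a time and counting, there are 24 complete orderings.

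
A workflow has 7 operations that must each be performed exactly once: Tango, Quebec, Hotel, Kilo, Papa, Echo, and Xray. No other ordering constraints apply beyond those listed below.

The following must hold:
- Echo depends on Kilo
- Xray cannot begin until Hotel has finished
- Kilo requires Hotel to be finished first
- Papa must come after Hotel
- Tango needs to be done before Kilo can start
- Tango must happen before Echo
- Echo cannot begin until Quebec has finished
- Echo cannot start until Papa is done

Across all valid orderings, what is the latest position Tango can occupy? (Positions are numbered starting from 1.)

5

Following every chain forward from Tango, the operations that must come later are Kilo, Echo — 2 of them.
So at least 2 operations follow Tango, putting Tango no later than position 5. That position is achievable by scheduling everything else first.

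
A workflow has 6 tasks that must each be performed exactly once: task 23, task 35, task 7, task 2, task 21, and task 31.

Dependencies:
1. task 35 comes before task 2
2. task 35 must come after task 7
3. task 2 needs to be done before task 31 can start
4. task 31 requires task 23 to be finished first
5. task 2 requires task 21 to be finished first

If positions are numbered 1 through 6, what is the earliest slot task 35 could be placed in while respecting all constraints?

The only task forced before task 35 (directly or transitively) is task 7.
With 1 mandatory predecessor, the earliest task 35 can sit is position 1+1 = 2, and placing just that one first achieves it.

2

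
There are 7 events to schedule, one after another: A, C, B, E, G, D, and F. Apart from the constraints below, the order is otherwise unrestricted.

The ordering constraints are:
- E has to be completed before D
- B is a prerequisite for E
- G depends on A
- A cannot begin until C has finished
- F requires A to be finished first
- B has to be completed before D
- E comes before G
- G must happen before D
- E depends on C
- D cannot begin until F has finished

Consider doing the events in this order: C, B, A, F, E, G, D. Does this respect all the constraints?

Yes

Every stated constraint is respected: B sits at position 2, ahead of D at position 7, and each of the other listed pairs likewise has the predecessor earlier in the sequence.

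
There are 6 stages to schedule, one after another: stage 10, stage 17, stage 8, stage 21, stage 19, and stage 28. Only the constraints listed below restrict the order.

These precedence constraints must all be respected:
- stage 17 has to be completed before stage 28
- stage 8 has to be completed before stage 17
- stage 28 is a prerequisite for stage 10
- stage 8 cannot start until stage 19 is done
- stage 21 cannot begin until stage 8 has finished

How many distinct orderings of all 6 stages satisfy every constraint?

4

Stage 19 is the only stage with nothing required before it, so every ordering starts there.
Counting all ways to extend the partial order to a total order gives 4.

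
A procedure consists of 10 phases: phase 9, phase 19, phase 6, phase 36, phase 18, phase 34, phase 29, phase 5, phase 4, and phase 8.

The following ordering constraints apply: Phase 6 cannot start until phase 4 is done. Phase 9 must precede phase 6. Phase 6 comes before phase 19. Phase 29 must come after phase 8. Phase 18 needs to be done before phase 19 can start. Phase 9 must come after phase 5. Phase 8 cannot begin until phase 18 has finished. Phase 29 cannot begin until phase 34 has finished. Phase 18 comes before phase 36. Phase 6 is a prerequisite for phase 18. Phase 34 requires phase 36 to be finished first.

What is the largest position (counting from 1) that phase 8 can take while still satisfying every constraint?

9

Following the constraints forward from phase 8, its only required successor is phase 29.
So at least 1 phase follows phase 8, putting phase 8 no later than position 9. That position is achievable by scheduling everything else first.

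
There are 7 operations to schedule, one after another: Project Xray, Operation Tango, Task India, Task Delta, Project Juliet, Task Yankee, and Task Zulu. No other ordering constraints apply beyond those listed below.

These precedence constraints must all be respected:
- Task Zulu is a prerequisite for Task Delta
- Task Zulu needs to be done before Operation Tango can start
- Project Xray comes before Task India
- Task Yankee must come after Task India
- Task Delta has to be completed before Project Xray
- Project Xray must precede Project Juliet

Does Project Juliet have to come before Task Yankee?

Nothing in the constraints links Project Juliet and Task Yankee; they are unordered relative to each other.
There exist valid orderings with Task Yankee before Project Juliet, so Project Juliet is not required to come first.

No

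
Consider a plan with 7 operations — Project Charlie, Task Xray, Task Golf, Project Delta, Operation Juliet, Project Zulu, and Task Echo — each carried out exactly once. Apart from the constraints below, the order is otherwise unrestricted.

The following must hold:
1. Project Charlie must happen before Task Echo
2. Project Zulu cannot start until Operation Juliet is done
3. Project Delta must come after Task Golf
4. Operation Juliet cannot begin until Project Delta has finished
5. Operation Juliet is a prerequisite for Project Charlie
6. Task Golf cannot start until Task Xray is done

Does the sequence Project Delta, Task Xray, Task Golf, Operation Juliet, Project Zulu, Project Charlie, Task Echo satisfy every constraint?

No

Here Task Golf comes after Project Delta.
Since Task Golf is required before Project Delta, the ordering is invalid.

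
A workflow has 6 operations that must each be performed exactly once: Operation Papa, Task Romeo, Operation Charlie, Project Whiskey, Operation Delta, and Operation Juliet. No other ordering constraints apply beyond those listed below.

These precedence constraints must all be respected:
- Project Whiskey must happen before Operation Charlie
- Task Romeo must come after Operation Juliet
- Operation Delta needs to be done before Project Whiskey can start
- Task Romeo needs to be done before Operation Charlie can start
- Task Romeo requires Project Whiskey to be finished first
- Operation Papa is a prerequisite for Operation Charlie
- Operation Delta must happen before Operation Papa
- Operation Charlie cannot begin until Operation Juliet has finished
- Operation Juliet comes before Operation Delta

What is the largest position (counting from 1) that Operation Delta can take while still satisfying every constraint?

The operations that are forced after Operation Delta, directly or by a chain of constraints, are Operation Papa, Task Romeo, Operation Charlie, Project Whiskey. That's 4 operations.
So at least 4 operations follow Operation Delta, putting Operation Delta no later than position 2. That position is achievable by scheduling everything else first.

2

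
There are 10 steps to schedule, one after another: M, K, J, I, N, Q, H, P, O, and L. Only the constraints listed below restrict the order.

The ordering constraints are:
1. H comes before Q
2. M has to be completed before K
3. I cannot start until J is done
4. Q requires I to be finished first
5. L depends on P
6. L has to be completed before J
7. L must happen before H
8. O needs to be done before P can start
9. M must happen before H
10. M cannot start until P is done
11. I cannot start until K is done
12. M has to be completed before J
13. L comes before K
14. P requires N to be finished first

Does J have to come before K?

Nothing in the constraints links J and K; they are unordered relative to each other.
A valid ordering placing K before J exists, so the answer is no.

No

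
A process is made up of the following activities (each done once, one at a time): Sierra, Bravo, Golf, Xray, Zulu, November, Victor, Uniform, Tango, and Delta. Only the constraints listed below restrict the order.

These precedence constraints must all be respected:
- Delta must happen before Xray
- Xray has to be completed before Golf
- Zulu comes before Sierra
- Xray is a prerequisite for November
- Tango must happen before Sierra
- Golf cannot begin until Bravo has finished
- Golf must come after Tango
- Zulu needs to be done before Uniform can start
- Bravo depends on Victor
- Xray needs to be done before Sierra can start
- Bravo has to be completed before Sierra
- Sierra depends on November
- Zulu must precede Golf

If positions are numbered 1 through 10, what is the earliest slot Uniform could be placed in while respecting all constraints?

Working backwards through the constraints from Uniform, its only required predecessor is Zulu.
So at minimum 1 activity comes before Uniform, putting Uniform no earlier than position 2. That position is achievable by scheduling exactly that predecessor first.

2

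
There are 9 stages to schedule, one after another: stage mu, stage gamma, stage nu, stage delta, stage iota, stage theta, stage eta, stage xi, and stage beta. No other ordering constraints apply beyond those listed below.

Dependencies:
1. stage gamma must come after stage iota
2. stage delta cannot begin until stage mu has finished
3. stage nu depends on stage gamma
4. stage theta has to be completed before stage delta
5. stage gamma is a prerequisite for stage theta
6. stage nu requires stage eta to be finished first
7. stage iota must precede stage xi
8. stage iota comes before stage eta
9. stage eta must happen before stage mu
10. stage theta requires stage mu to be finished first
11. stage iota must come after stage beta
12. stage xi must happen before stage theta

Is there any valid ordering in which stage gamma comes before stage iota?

The constraints give a chain stage iota → stage gamma, which forces stage iota before stage gamma.
So no valid ordering can have stage gamma before stage iota.

No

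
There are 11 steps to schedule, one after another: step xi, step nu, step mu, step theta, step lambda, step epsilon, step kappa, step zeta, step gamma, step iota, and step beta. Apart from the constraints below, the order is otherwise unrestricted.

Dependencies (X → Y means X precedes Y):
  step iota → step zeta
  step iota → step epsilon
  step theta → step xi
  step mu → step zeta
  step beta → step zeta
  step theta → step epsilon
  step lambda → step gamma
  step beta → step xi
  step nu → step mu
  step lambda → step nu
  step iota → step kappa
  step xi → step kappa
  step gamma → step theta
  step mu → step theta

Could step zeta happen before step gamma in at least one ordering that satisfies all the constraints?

Yes

The constraints leave step zeta and step gamma unordered relative to each other; nothing requires step gamma earlier.
So a valid ordering placing step zeta earlier than step gamma exists.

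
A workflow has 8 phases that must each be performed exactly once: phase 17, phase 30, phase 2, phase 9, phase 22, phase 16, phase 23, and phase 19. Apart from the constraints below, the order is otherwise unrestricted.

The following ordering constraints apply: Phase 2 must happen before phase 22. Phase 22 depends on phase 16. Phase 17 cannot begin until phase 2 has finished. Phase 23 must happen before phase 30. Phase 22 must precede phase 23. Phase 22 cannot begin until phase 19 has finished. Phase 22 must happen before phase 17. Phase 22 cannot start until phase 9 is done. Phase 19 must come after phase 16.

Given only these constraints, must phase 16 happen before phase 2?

No

Phase 16 and phase 2 are not related by any chain of constraints.
So phase 16 can come before phase 2 or after — it is not forced.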